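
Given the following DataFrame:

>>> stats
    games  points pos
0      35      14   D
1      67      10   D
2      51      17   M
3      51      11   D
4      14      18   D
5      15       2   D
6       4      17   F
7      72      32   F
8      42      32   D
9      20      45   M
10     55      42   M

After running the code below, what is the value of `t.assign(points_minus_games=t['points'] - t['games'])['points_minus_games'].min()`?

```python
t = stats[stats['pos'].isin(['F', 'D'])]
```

-57

filter rows where pos in ['F', 'D']:
   games  points pos
0     35      14   D
1     67      10   D
3     51      11   D
4     14      18   D
5     15       2   D
6      4      17   F
7     72      32   F
8     42      32   D
add column points_minus_games = t['points'] - t['games']:
   games  points pos  points_minus_games
0     35      14   D                 -21
1     67      10   D                 -57
3     51      11   D                 -40
4     14      18   D                   4
5     15       2   D                 -13
6      4      17   F                  13
7     72      32   F                 -40
8     42      32   D                 -10
Taking the min of column 'points_minus_games' gives -57.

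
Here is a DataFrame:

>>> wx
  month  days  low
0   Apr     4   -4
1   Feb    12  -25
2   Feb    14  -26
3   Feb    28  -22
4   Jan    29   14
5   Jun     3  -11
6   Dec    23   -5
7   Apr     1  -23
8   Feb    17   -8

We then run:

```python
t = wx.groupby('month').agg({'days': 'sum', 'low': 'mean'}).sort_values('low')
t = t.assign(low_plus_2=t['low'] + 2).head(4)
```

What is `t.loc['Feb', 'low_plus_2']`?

-18.25

group by month: sum(days), mean(low):
       days    low
month             
Apr       5 -13.50
Dec      23  -5.00
Feb      71 -20.25
Jan      29  14.00
Jun       3 -11.00
sort by low:
       days    low
month             
Feb      71 -20.25
Apr       5 -13.50
Jun       3 -11.00
Dec      23  -5.00
Jan      29  14.00
add column low_plus_2 = t['low'] + 2:
       days    low  low_plus_2
month                         
Feb      71 -20.25      -18.25
Apr       5 -13.50      -11.50
Jun       3 -11.00       -9.00
Dec      23  -5.00       -3.00
Jan      29  14.00       16.00
take first 4 rows:
       days    low  low_plus_2
month                         
Feb      71 -20.25      -18.25
Apr       5 -13.50      -11.50
Jun       3 -11.00       -9.00
Dec      23  -5.00       -3.00
value at row 'Feb', column 'low_plus_2' → -18.25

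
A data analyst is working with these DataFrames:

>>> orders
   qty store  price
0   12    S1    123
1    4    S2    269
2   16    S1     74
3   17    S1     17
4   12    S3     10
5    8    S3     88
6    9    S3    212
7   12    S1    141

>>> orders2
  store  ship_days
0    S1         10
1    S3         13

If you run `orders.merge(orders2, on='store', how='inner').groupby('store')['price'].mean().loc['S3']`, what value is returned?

merge on 'store' (how='inner') → 7 rows:
   qty store  price  ship_days
0   12    S1    123         10
1   16    S1     74         10
2   17    S1     17         10
3   12    S3     10         13
4    8    S3     88         13
5    9    S3    212         13
6   12    S1    141         10
group by store, mean of price:
store
S1     88.750000
S3    103.333333
Name: price, dtype: float64
Then the value at index 'S3': 103.333333333

103.333333333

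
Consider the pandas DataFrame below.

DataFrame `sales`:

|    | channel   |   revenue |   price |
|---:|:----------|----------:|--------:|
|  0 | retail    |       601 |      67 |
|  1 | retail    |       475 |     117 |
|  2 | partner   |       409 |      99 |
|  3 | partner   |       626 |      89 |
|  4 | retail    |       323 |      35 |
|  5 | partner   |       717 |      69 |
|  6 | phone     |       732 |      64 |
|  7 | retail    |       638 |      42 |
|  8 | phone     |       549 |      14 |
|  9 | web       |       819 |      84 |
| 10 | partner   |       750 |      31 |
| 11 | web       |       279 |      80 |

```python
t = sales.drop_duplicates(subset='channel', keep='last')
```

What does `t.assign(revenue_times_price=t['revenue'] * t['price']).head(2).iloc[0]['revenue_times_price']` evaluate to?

26796

drop duplicate channel (keep=last):
    channel  revenue  price
7    retail      638     42
8     phone      549     14
10  partner      750     31
11      web      279     80
add column revenue_times_price = t['revenue'] * t['price']:
    channel  revenue  price  revenue_times_price
7    retail      638     42                26796
8     phone      549     14                 7686
10  partner      750     31                23250
11      web      279     80                22320
take first 2 rows:
  channel  revenue  price  revenue_times_price
7  retail      638     42                26796
8   phone      549     14                 7686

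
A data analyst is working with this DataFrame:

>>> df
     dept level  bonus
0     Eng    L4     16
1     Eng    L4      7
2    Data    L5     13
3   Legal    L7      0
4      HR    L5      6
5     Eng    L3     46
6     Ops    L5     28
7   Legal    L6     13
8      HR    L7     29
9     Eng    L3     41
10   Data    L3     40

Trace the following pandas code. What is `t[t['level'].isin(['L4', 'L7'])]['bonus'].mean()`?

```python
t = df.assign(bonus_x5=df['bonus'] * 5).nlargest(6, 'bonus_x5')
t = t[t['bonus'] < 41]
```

add column bonus_x5 = df['bonus'] * 5:
     dept level  bonus  bonus_x5
0     Eng    L4     16        80
1     Eng    L4      7        35
2    Data    L5     13        65
3   Legal    L7      0         0
4      HR    L5      6        30
5     Eng    L3     46       230
6     Ops    L5     28       140
7   Legal    L6     13        65
8      HR    L7     29       145
9     Eng    L3     41       205
10   Data    L3     40       200
take 6 rows with largest bonus_x5:
    dept level  bonus  bonus_x5
5    Eng    L3     46       230
9    Eng    L3     41       205
10  Data    L3     40       200
8     HR    L7     29       145
6    Ops    L5     28       140
0    Eng    L4     16        80
filter rows where bonus < 41:
    dept level  bonus  bonus_x5
10  Data    L3     40       200
8     HR    L7     29       145
6    Ops    L5     28       140
0    Eng    L4     16        80
filter rows where level in ['L4', 'L7']:
  dept level  bonus  bonus_x5
8   HR    L7     29       145
0  Eng    L4     16        80

22.5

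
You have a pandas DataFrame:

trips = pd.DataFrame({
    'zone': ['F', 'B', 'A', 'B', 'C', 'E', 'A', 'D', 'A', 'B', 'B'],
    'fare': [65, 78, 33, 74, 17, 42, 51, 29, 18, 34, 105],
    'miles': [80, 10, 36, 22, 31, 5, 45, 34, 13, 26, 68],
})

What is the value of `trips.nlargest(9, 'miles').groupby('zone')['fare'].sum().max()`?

213

take 9 rows with largest miles:
   zone  fare  miles
0     F    65     80
10    B   105     68
6     A    51     45
2     A    33     36
7     D    29     34
4     C    17     31
9     B    34     26
3     B    74     22
8     A    18     13
group by zone, sum of fare:
zone
A    102
B    213
C     17
D     29
F     65
Name: fare, dtype: int64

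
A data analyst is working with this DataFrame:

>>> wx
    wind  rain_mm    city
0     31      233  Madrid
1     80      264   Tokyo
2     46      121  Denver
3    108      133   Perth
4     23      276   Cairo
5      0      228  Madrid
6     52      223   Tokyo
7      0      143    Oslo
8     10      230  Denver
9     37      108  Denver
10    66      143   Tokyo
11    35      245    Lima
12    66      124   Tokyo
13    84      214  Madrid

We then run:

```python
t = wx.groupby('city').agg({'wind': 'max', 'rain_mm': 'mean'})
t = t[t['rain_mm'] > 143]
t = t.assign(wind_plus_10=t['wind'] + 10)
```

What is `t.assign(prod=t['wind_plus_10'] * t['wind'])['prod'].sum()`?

20006

group by city: max(wind), mean(rain_mm):
        wind  rain_mm
city                 
Cairo     23    276.0
Denver    46    153.0
Lima      35    245.0
Madrid    84    225.0
Oslo       0    143.0
Perth    108    133.0
Tokyo     80    188.5
filter rows where rain_mm > 143:
        wind  rain_mm
city                 
Cairo     23    276.0
Denver    46    153.0
Lima      35    245.0
Madrid    84    225.0
Tokyo     80    188.5
add column wind_plus_10 = t['wind'] + 10:
        wind  rain_mm  wind_plus_10
city                               
Cairo     23    276.0            33
Denver    46    153.0            56
Lima      35    245.0            45
Madrid    84    225.0            94
Tokyo     80    188.5            90
add column prod = t['wind_plus_10'] * t['wind']:
        wind  rain_mm  wind_plus_10  prod
city                                     
Cairo     23    276.0            33   759
Denver    46    153.0            56  2576
Lima      35    245.0            45  1575
Madrid    84    225.0            94  7896
Tokyo     80    188.5            90  7200
Then the sum of column 'prod': 20006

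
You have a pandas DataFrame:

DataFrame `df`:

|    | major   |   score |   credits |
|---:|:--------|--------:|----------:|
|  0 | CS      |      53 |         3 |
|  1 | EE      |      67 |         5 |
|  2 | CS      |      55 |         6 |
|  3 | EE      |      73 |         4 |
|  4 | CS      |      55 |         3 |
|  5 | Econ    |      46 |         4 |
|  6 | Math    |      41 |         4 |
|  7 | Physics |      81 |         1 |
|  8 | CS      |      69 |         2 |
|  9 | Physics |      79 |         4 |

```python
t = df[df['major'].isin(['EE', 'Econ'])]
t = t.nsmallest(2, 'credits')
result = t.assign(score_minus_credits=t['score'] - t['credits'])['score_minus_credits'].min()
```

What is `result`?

42

filter rows where major in ['EE', 'Econ']:
  major  score  credits
1    EE     67        5
3    EE     73        4
5  Econ     46        4
take 2 rows with smallest credits:
  major  score  credits
3    EE     73        4
5  Econ     46        4
add column score_minus_credits = t['score'] - t['credits']:
  major  score  credits  score_minus_credits
3    EE     73        4                   69
5  Econ     46        4                   42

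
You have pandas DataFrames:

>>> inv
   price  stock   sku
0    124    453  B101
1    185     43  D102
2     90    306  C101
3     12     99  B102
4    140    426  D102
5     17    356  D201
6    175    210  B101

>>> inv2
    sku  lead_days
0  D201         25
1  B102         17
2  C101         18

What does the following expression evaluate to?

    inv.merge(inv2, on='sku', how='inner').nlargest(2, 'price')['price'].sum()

merge on 'sku' (how='inner') → 3 rows:
   price  stock   sku  lead_days
0     90    306  C101         18
1     12     99  B102         17
2     17    356  D201         25
take 2 rows with largest price:
   price  stock   sku  lead_days
0     90    306  C101         18
2     17    356  D201         25
Reading off the sum of column 'price', we get 107.

107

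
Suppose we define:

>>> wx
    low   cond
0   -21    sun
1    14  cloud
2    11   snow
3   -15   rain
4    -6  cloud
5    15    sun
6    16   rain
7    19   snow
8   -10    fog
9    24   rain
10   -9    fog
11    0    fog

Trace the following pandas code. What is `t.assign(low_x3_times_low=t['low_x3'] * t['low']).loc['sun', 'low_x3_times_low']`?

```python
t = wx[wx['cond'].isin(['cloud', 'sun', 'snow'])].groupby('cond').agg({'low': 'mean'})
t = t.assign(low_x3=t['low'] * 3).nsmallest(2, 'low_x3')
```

27.0

filter rows where cond in ['cloud', 'sun', 'snow']:
   low   cond
0  -21    sun
1   14  cloud
2   11   snow
4   -6  cloud
5   15    sun
7   19   snow
group by cond, mean of low:
        low
cond       
cloud   4.0
snow   15.0
sun    -3.0
add column low_x3 = t['low'] * 3:
        low  low_x3
cond               
cloud   4.0    12.0
snow   15.0    45.0
sun    -3.0    -9.0
take 2 rows with smallest low_x3:
       low  low_x3
cond              
sun   -3.0    -9.0
cloud  4.0    12.0
add column low_x3_times_low = t['low_x3'] * t['low']:
       low  low_x3  low_x3_times_low
cond                                
sun   -3.0    -9.0              27.0
cloud  4.0    12.0              48.0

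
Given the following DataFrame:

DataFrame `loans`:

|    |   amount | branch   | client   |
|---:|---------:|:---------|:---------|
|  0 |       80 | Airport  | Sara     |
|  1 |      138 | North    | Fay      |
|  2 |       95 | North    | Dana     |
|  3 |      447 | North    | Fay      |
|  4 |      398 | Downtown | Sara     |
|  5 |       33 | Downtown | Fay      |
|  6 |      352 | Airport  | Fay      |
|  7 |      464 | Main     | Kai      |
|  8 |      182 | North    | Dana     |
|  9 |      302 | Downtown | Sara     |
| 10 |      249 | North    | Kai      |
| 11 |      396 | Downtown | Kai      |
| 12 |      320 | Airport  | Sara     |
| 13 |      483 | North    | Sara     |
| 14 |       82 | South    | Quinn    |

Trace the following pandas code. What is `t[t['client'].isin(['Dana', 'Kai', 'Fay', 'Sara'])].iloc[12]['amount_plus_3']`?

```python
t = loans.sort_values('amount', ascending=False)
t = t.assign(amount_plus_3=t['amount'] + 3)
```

83

sort by amount descending:
    amount    branch client
13     483     North   Sara
7      464      Main    Kai
3      447     North    Fay
4      398  Downtown   Sara
11     396  Downtown    Kai
6      352   Airport    Fay
12     320   Airport   Sara
9      302  Downtown   Sara
10     249     North    Kai
8      182     North   Dana
1      138     North    Fay
2       95     North   Dana
14      82     South  Quinn
0       80   Airport   Sara
5       33  Downtown    Fay
add column amount_plus_3 = t['amount'] + 3:
    amount    branch client  amount_plus_3
13     483     North   Sara            486
7      464      Main    Kai            467
3      447     North    Fay            450
4      398  Downtown   Sara            401
11     396  Downtown    Kai            399
6      352   Airport    Fay            355
12     320   Airport   Sara            323
9      302  Downtown   Sara            305
10     249     North    Kai            252
8      182     North   Dana            185
1      138     North    Fay            141
2       95     North   Dana             98
14      82     South  Quinn             85
0       80   Airport   Sara             83
5       33  Downtown    Fay             36
filter rows where client in ['Dana', 'Kai', 'Fay', 'Sara']:
    amount    branch client  amount_plus_3
13     483     North   Sara            486
7      464      Main    Kai            467
3      447     North    Fay            450
4      398  Downtown   Sara            401
11     396  Downtown    Kai            399
6      352   Airport    Fay            355
12     320   Airport   Sara            323
9      302  Downtown   Sara            305
10     249     North    Kai            252
8      182     North   Dana            185
1      138     North    Fay            141
2       95     North   Dana             98
0       80   Airport   Sara             83
5       33  Downtown    Fay             36
The value at position 12, column 'amount_plus_3' is 83.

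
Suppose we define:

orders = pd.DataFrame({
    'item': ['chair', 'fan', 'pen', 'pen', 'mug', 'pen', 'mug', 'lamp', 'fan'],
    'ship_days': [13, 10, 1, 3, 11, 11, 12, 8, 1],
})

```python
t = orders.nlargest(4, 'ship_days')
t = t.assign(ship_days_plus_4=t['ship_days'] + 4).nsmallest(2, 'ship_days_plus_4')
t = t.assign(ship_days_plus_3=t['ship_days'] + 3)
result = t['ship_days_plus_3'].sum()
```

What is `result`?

take 4 rows with largest ship_days:
    item  ship_days
0  chair         13
6    mug         12
4    mug         11
5    pen         11
add column ship_days_plus_4 = t['ship_days'] + 4:
    item  ship_days  ship_days_plus_4
0  chair         13                17
6    mug         12                16
4    mug         11                15
5    pen         11                15
take 2 rows with smallest ship_days_plus_4:
  item  ship_days  ship_days_plus_4
4  mug         11                15
5  pen         11                15
add column ship_days_plus_3 = t['ship_days'] + 3:
  item  ship_days  ship_days_plus_4  ship_days_plus_3
4  mug         11                15                14
5  pen         11                15                14
Reading off the sum of column 'ship_days_plus_3', we get 28.

28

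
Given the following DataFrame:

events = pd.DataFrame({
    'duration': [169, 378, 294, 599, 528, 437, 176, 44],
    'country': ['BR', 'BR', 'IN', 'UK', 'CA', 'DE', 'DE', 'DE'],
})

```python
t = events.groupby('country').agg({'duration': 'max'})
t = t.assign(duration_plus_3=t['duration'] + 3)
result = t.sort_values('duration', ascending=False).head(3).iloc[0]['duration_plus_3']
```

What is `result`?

602

group by country, max of duration:
         duration
country          
BR            378
CA            528
DE            437
IN            294
UK            599
add column duration_plus_3 = t['duration'] + 3:
         duration  duration_plus_3
country                           
BR            378              381
CA            528              531
DE            437              440
IN            294              297
UK            599              602
sort by duration descending:
         duration  duration_plus_3
country                           
UK            599              602
CA            528              531
DE            437              440
BR            378              381
IN            294              297
take first 3 rows:
         duration  duration_plus_3
country                           
UK            599              602
CA            528              531
DE            437              440
value at position 0, column 'duration_plus_3' → 602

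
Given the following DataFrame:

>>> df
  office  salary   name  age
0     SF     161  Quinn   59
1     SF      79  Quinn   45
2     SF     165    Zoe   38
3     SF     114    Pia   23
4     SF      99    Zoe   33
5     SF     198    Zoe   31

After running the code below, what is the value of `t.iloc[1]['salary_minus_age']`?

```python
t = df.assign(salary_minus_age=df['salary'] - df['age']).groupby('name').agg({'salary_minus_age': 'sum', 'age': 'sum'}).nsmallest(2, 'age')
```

add column salary_minus_age = df['salary'] - df['age']:
  office  salary   name  age  salary_minus_age
0     SF     161  Quinn   59               102
1     SF      79  Quinn   45                34
2     SF     165    Zoe   38               127
3     SF     114    Pia   23                91
4     SF      99    Zoe   33                66
5     SF     198    Zoe   31               167
group by name: sum(salary_minus_age), sum(age):
       salary_minus_age  age
name                        
Pia                  91   23
Quinn               136  104
Zoe                 360  102
take 2 rows with smallest age:
      salary_minus_age  age
name                       
Pia                 91   23
Zoe                360  102
Finally, value at position 1, column 'salary_minus_age' = 360.

360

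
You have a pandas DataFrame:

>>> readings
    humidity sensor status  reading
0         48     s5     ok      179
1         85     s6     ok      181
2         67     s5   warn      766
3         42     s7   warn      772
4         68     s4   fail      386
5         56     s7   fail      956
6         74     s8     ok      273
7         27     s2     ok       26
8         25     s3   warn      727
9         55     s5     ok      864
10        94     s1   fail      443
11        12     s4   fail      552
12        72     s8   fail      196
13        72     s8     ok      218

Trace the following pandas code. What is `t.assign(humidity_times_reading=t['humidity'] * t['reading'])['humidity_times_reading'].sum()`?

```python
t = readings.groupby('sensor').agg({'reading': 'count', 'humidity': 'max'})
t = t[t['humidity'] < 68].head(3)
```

group by sensor: count(reading), max(humidity):
        reading  humidity
sensor                   
s1            1        94
s2            1        27
s3            1        25
s4            2        68
s5            3        67
s6            1        85
s7            2        56
s8            3        74
filter rows where humidity < 68:
        reading  humidity
sensor                   
s2            1        27
s3            1        25
s5            3        67
s7            2        56
take first 3 rows:
        reading  humidity
sensor                   
s2            1        27
s3            1        25
s5            3        67
add column humidity_times_reading = t['humidity'] * t['reading']:
        reading  humidity  humidity_times_reading
sensor                                           
s2            1        27                      27
s3            1        25                      25
s5            3        67                     201
Finally, sum of column 'humidity_times_reading' = 253.

253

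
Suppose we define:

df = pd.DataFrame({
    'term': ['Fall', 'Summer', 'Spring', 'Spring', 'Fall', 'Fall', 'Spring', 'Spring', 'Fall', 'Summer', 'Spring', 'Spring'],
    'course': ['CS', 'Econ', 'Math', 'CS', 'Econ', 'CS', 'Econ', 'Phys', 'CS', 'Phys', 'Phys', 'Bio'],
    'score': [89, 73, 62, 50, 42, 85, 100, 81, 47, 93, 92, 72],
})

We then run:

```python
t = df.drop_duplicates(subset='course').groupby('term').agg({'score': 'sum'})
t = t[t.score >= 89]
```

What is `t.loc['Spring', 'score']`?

215

drop duplicate course (keep=first):
      term course  score
0     Fall     CS     89
1   Summer   Econ     73
2   Spring   Math     62
7   Spring   Phys     81
11  Spring    Bio     72
group by term, sum of score:
        score
term         
Fall       89
Spring    215
Summer     73
filter rows where score >= 89:
        score
term         
Fall       89
Spring    215
Reading off the value at row 'Spring', column 'score', we get 215.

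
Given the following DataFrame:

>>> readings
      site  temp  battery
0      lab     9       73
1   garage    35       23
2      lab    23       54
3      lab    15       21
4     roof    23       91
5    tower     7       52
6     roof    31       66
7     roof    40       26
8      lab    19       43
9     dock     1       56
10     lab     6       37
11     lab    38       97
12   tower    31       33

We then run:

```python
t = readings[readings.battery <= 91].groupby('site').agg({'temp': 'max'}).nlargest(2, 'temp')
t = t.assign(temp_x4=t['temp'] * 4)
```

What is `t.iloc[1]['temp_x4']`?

filter rows where battery <= 91:
      site  temp  battery
0      lab     9       73
1   garage    35       23
2      lab    23       54
3      lab    15       21
4     roof    23       91
5    tower     7       52
6     roof    31       66
7     roof    40       26
8      lab    19       43
9     dock     1       56
10     lab     6       37
12   tower    31       33
group by site, max of temp:
        temp
site        
dock       1
garage    35
lab       23
roof      40
tower     31
take 2 rows with largest temp:
        temp
site        
roof      40
garage    35
add column temp_x4 = t['temp'] * 4:
        temp  temp_x4
site                 
roof      40      160
garage    35      140

140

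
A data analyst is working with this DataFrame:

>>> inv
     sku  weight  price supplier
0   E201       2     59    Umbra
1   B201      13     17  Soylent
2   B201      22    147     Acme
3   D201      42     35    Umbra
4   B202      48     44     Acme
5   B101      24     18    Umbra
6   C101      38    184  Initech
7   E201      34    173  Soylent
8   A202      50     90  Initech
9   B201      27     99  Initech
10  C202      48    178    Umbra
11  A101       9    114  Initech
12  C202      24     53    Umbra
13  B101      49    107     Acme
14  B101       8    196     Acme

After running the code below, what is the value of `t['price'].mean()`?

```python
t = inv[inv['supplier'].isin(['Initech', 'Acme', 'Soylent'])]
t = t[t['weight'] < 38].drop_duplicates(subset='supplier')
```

87.6666666667

filter rows where supplier in ['Initech', 'Acme', 'Soylent']:
     sku  weight  price supplier
1   B201      13     17  Soylent
2   B201      22    147     Acme
4   B202      48     44     Acme
6   C101      38    184  Initech
7   E201      34    173  Soylent
8   A202      50     90  Initech
9   B201      27     99  Initech
11  A101       9    114  Initech
13  B101      49    107     Acme
14  B101       8    196     Acme
filter rows where weight < 38:
     sku  weight  price supplier
1   B201      13     17  Soylent
2   B201      22    147     Acme
7   E201      34    173  Soylent
9   B201      27     99  Initech
11  A101       9    114  Initech
14  B101       8    196     Acme
drop duplicate supplier (keep=first):
    sku  weight  price supplier
1  B201      13     17  Soylent
2  B201      22    147     Acme
9  B201      27     99  Initech
Then the mean of column 'price': 87.6666666667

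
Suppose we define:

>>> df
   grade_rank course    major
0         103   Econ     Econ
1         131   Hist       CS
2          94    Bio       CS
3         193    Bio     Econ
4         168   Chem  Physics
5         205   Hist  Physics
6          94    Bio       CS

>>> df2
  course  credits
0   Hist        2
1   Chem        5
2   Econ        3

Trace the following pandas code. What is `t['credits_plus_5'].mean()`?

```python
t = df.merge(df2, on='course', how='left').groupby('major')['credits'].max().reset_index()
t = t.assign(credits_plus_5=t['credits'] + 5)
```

8.33333333333

merge on 'course' (how='left') → 7 rows:
   grade_rank course    major  credits
0         103   Econ     Econ      3.0
1         131   Hist       CS      2.0
2          94    Bio       CS      NaN
3         193    Bio     Econ      NaN
4         168   Chem  Physics      5.0
5         205   Hist  Physics      2.0
6          94    Bio       CS      NaN
group by major, max of credits:
major
CS         2.0
Econ       3.0
Physics    5.0
Name: credits, dtype: float64
reset_index():
     major  credits
0       CS      2.0
1     Econ      3.0
2  Physics      5.0
add column credits_plus_5 = t['credits'] + 5:
     major  credits  credits_plus_5
0       CS      2.0             7.0
1     Econ      3.0             8.0
2  Physics      5.0            10.0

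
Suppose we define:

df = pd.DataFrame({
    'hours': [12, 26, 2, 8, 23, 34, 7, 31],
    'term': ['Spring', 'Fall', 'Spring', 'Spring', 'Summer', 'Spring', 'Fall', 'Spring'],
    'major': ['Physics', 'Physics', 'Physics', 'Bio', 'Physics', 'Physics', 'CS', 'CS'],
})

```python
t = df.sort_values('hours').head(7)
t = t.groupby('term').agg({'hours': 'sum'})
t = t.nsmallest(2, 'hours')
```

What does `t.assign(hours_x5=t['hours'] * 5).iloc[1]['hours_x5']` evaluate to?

sort by hours:
   hours    term    major
2      2  Spring  Physics
6      7    Fall       CS
3      8  Spring      Bio
0     12  Spring  Physics
4     23  Summer  Physics
1     26    Fall  Physics
7     31  Spring       CS
5     34  Spring  Physics
take first 7 rows:
   hours    term    major
2      2  Spring  Physics
6      7    Fall       CS
3      8  Spring      Bio
0     12  Spring  Physics
4     23  Summer  Physics
1     26    Fall  Physics
7     31  Spring       CS
group by term, sum of hours:
        hours
term         
Fall       33
Spring     53
Summer     23
take 2 rows with smallest hours:
        hours
term         
Summer     23
Fall       33
add column hours_x5 = t['hours'] * 5:
        hours  hours_x5
term                   
Summer     23       115
Fall       33       165
So iloc[1]['hours_x5'] = 165.

165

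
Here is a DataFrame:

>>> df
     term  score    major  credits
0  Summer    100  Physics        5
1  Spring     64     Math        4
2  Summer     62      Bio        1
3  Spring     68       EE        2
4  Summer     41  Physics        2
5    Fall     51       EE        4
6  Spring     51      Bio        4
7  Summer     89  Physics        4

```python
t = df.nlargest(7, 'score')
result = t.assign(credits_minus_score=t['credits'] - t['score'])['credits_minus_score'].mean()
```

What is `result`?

take 7 rows with largest score:
     term  score    major  credits
0  Summer    100  Physics        5
7  Summer     89  Physics        4
3  Spring     68       EE        2
1  Spring     64     Math        4
2  Summer     62      Bio        1
5    Fall     51       EE        4
6  Spring     51      Bio        4
add column credits_minus_score = t['credits'] - t['score']:
     term  score    major  credits  credits_minus_score
0  Summer    100  Physics        5                  -95
7  Summer     89  Physics        4                  -85
3  Spring     68       EE        2                  -66
1  Spring     64     Math        4                  -60
2  Summer     62      Bio        1                  -61
5    Fall     51       EE        4                  -47
6  Spring     51      Bio        4                  -47

-65.8571428571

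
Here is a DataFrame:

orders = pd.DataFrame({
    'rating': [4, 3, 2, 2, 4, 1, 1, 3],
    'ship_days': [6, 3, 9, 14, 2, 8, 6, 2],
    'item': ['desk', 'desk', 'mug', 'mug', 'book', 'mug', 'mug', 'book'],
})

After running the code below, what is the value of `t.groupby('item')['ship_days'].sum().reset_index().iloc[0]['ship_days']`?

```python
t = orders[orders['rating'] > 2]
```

filter rows where rating > 2:
   rating  ship_days  item
0       4          6  desk
1       3          3  desk
4       4          2  book
7       3          2  book
group by item, sum of ship_days:
item
book    4
desk    9
Name: ship_days, dtype: int64
reset_index():
   item  ship_days
0  book          4
1  desk          9
Hence 4.

4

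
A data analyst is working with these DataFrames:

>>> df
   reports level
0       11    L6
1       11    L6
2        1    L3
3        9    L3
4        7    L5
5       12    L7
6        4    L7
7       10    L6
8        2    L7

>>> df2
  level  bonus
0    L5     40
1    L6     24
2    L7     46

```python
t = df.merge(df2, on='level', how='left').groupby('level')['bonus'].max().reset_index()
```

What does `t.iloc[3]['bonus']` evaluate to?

merge on 'level' (how='left') → 9 rows:
   reports level  bonus
0       11    L6   24.0
1       11    L6   24.0
2        1    L3    NaN
3        9    L3    NaN
4        7    L5   40.0
5       12    L7   46.0
6        4    L7   46.0
7       10    L6   24.0
8        2    L7   46.0
group by level, max of bonus:
level
L3     NaN
L5    40.0
L6    24.0
L7    46.0
Name: bonus, dtype: float64
reset_index():
  level  bonus
0    L3    NaN
1    L5   40.0
2    L6   24.0
3    L7   46.0
The value at position 3, column 'bonus' is 46.0.

46.0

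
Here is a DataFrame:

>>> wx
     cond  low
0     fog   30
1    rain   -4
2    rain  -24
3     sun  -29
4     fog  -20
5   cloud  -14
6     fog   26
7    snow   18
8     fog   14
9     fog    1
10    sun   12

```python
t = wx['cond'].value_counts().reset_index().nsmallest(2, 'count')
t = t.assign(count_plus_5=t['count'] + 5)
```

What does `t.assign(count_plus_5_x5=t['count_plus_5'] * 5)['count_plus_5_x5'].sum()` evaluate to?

value_counts of cond:
cond
fog      5
rain     2
sun      2
cloud    1
snow     1
Name: count, dtype: int64
reset_index():
    cond  count
0    fog      5
1   rain      2
2    sun      2
3  cloud      1
4   snow      1
take 2 rows with smallest count:
    cond  count
3  cloud      1
4   snow      1
add column count_plus_5 = t['count'] + 5:
    cond  count  count_plus_5
3  cloud      1             6
4   snow      1             6
add column count_plus_5_x5 = t['count_plus_5'] * 5:
    cond  count  count_plus_5  count_plus_5_x5
3  cloud      1             6               30
4   snow      1             6               30
The sum of column 'count_plus_5_x5' is 60.

60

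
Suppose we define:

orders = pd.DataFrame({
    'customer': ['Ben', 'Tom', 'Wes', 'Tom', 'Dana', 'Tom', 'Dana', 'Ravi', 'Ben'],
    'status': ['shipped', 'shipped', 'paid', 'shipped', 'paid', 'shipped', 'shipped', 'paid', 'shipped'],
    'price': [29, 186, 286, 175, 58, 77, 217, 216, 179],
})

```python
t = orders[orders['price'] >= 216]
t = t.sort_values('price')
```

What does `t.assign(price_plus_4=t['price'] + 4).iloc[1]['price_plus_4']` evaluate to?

filter rows where price >= 216:
  customer   status  price
2      Wes     paid    286
6     Dana  shipped    217
7     Ravi     paid    216
sort by price:
  customer   status  price
7     Ravi     paid    216
6     Dana  shipped    217
2      Wes     paid    286
add column price_plus_4 = t['price'] + 4:
  customer   status  price  price_plus_4
7     Ravi     paid    216           220
6     Dana  shipped    217           221
2      Wes     paid    286           290
Taking the value at position 1, column 'price_plus_4' gives 221.

221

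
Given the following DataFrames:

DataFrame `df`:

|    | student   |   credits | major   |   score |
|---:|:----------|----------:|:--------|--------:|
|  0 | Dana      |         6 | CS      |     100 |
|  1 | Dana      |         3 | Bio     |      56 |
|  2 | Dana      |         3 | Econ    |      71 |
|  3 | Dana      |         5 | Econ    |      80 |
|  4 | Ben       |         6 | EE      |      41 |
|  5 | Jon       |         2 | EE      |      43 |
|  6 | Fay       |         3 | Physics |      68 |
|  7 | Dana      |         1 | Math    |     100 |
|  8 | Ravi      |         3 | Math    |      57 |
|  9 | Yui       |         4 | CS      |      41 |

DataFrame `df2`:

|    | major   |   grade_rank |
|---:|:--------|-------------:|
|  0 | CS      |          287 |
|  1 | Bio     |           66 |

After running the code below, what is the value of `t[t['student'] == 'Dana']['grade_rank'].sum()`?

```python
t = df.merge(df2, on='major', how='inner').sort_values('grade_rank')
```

merge on 'major' (how='inner') → 3 rows:
  student  credits major  score  grade_rank
0    Dana        6    CS    100         287
1    Dana        3   Bio     56          66
2     Yui        4    CS     41         287
sort by grade_rank:
  student  credits major  score  grade_rank
1    Dana        3   Bio     56          66
0    Dana        6    CS    100         287
2     Yui        4    CS     41         287
filter rows where student == 'Dana':
  student  credits major  score  grade_rank
1    Dana        3   Bio     56          66
0    Dana        6    CS    100         287
The sum of column 'grade_rank' is 353.

353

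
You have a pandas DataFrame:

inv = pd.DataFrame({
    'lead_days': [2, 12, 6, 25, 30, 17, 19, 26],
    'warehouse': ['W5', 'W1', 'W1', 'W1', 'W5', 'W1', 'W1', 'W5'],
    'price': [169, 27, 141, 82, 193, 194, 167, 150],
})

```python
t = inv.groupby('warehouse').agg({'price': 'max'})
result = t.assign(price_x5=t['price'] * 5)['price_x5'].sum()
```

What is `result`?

group by warehouse, max of price:
           price
warehouse       
W1           194
W5           193
add column price_x5 = t['price'] * 5:
           price  price_x5
warehouse                 
W1           194       970
W5           193       965
Reading off the sum of column 'price_x5', we get 1935.

1935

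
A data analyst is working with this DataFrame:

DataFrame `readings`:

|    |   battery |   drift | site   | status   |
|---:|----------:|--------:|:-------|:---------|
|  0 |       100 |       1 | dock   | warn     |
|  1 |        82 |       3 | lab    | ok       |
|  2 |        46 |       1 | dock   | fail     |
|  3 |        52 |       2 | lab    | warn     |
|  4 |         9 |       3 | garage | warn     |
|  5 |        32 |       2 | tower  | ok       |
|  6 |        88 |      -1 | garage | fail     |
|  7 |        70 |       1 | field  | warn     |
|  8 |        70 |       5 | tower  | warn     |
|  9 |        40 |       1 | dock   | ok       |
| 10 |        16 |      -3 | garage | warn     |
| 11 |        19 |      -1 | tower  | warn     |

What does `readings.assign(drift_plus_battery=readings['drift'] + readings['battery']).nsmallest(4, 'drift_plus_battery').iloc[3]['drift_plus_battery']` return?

add column drift_plus_battery = readings['drift'] + readings['battery']:
    battery  drift    site status  drift_plus_battery
0       100      1    dock   warn                 101
1        82      3     lab     ok                  85
2        46      1    dock   fail                  47
3        52      2     lab   warn                  54
4         9      3  garage   warn                  12
5        32      2   tower     ok                  34
6        88     -1  garage   fail                  87
7        70      1   field   warn                  71
8        70      5   tower   warn                  75
9        40      1    dock     ok                  41
10       16     -3  garage   warn                  13
11       19     -1   tower   warn                  18
take 4 rows with smallest drift_plus_battery:
    battery  drift    site status  drift_plus_battery
4         9      3  garage   warn                  12
10       16     -3  garage   warn                  13
11       19     -1   tower   warn                  18
5        32      2   tower     ok                  34
The value at position 3, column 'drift_plus_battery' is 34.

34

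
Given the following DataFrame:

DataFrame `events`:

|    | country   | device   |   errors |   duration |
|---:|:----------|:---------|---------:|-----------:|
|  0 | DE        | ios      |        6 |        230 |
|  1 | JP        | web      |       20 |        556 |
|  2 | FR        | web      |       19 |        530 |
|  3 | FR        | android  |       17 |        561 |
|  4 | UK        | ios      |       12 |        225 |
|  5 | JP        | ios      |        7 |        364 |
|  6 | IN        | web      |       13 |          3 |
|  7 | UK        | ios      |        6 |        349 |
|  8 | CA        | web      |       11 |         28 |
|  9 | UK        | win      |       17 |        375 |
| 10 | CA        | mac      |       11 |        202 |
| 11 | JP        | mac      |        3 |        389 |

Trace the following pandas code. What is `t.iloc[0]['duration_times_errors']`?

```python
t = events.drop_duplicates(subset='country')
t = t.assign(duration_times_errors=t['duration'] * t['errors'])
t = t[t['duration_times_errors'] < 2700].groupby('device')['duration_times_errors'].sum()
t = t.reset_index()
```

drop duplicate country (keep=first):
  country device  errors  duration
0      DE    ios       6       230
1      JP    web      20       556
2      FR    web      19       530
4      UK    ios      12       225
6      IN    web      13         3
8      CA    web      11        28
add column duration_times_errors = t['duration'] * t['errors']:
  country device  errors  duration  duration_times_errors
0      DE    ios       6       230                   1380
1      JP    web      20       556                  11120
2      FR    web      19       530                  10070
4      UK    ios      12       225                   2700
6      IN    web      13         3                     39
8      CA    web      11        28                    308
filter rows where duration_times_errors < 2700:
  country device  errors  duration  duration_times_errors
0      DE    ios       6       230                   1380
6      IN    web      13         3                     39
8      CA    web      11        28                    308
group by device, sum of duration_times_errors:
device
ios    1380
web     347
Name: duration_times_errors, dtype: int64
reset_index():
  device  duration_times_errors
0    ios                   1380
1    web                    347

1380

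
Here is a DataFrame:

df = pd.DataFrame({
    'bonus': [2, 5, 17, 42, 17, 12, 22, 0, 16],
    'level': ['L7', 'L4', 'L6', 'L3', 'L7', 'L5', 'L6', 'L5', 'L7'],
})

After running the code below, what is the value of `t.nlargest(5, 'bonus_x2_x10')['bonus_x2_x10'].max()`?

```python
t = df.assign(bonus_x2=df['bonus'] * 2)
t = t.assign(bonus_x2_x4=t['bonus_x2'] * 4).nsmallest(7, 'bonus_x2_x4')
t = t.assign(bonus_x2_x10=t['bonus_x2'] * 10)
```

add column bonus_x2 = df['bonus'] * 2:
   bonus level  bonus_x2
0      2    L7         4
1      5    L4        10
2     17    L6        34
3     42    L3        84
4     17    L7        34
5     12    L5        24
6     22    L6        44
7      0    L5         0
8     16    L7        32
add column bonus_x2_x4 = t['bonus_x2'] * 4:
   bonus level  bonus_x2  bonus_x2_x4
0      2    L7         4           16
1      5    L4        10           40
2     17    L6        34          136
3     42    L3        84          336
4     17    L7        34          136
5     12    L5        24           96
6     22    L6        44          176
7      0    L5         0            0
8     16    L7        32          128
take 7 rows with smallest bonus_x2_x4:
   bonus level  bonus_x2  bonus_x2_x4
7      0    L5         0            0
0      2    L7         4           16
1      5    L4        10           40
5     12    L5        24           96
8     16    L7        32          128
2     17    L6        34          136
4     17    L7        34          136
add column bonus_x2_x10 = t['bonus_x2'] * 10:
   bonus level  bonus_x2  bonus_x2_x4  bonus_x2_x10
7      0    L5         0            0             0
0      2    L7         4           16            40
1      5    L4        10           40           100
5     12    L5        24           96           240
8     16    L7        32          128           320
2     17    L6        34          136           340
4     17    L7        34          136           340
take 5 rows with largest bonus_x2_x10:
   bonus level  bonus_x2  bonus_x2_x4  bonus_x2_x10
2     17    L6        34          136           340
4     17    L7        34          136           340
8     16    L7        32          128           320
5     12    L5        24           96           240
1      5    L4        10           40           100
So max() = 340.

340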